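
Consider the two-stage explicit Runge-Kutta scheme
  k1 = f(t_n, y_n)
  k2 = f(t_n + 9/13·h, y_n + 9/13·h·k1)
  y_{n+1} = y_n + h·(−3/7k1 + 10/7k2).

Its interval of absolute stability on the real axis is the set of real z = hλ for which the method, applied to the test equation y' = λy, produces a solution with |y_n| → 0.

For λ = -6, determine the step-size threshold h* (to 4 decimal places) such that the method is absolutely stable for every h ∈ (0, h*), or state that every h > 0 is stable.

On y'=λy, z=hλ:
  k1=λy_n ⇒ h·k1=z·y_n;  k2=λ(1+9/13z)y_n ⇒ h·k2=z(1+9/13z)y_n
  y_{n+1}/y_n = 1 − 3/7z + 10/7z(1+9/13z) = 1 + z + 90/91z²
  Hence R(z) = 1 + z + 90/91z².

Solve |R(x)|<1 on ℝ⁻.
x=-0.59: |R|=0.7543
R=1: x+90/91x²=0 ⇒ x=−91/90=-1.0111; min R=1−1/(4·90/91)=0.7472>−1
Confirm numerically:
  x=-0.953: |R|=0.94523 <1
  x=-0.888: |R|=0.89188 <1
  x=-0.655: |R|=0.76931 <1
  x=-0.468: |R|=0.74862 <1
  x=-1.273: |R|=1.32972 >1
  x=-1.131: |R|=1.13410 >1
So |R|<1 on (-1.0111, 0).

(-1.0111,0); λ=-6 ⇒ h* = (91/90)/6 = 0.1685.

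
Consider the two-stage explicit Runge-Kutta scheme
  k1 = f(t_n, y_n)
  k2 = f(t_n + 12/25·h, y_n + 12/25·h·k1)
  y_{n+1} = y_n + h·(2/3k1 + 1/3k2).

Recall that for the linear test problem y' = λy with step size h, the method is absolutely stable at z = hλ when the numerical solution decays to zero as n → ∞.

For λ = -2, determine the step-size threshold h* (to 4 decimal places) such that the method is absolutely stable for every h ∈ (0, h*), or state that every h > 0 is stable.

(-6.2500,0); λ=-2 ⇒ h* = (25/4)/2 = 3.1250.

Set f=λy, z=hλ:
  k1=λy_n ⇒ h·k1=z·y_n;  k2=λ(1+12/25z)y_n ⇒ h·k2=z(1+12/25z)y_n
  y_{n+1}/y_n = 1 + 2/3z + 1/3z(1+12/25z) = 1 + z + 4/25z²
  R(z) = 1 + z + 4/25z².

Find x<0 with |R(x)|<1.
x=-0.93: |R|=0.2084
R=1: x+4/25x²=0 ⇒ x=−25/4=-6.2500; min R=1−1/(4·4/25)=-0.5625>−1
Confirm numerically:
  x=-5.221: |R|=0.14041 <1
  x=-5.037: |R|=0.02242 <1
  x=-4.364: |R|=0.31688 <1
  x=-3.811: |R|=0.48720 <1
  x=-6.662: |R|=1.43916 >1
  x=-6.430: |R|=1.18518 >1
  x=-6.387: |R|=1.14000 >1
So |R|<1 on (-6.2500, 0).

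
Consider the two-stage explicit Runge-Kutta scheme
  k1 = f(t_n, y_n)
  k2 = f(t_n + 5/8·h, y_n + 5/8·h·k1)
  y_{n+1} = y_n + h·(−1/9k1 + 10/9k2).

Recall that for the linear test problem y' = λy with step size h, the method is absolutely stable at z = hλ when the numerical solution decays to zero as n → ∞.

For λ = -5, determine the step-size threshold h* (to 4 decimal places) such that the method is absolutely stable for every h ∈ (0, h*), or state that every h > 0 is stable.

On y'=λy, z=hλ:
  k1=λy_n ⇒ h·k1=z·y_n;  k2=λ(1+5/8z)y_n ⇒ h·k2=z(1+5/8z)y_n
  y_{n+1}/y_n = 1 − 1/9z + 10/9z(1+5/8z) = 1 + z + 25/36z²
  Hence R(z) = 1 + z + 25/36z².

Solve |R(x)|<1 on ℝ⁻.
x=-1.01: |R|=0.6984
R=1: x+25/36x²=0 ⇒ x=−36/25=-1.4400; min R=1−1/(4·25/36)=0.6400>−1
Confirm numerically:
  x=-1.329: |R|=0.89756 <1
  x=-1.097: |R|=0.73870 <1
  x=-0.704: |R|=0.64018 <1
  x=-2.027: |R|=1.82628 >1
  x=-1.913: |R|=1.62837 >1
  x=-1.492: |R|=1.05388 >1
Stable set (-1.4400, 0).

(-1.4400,0); λ=-5 ⇒ h* = (36/25)/5 = 0.2880.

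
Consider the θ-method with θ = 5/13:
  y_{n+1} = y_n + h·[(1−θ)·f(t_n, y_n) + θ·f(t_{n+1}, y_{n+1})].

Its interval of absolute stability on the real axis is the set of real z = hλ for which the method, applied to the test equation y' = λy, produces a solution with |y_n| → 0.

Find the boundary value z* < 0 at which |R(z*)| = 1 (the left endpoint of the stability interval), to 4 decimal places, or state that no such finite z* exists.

On y'=λy, z=hλ:
  y_{n+1} = y_n + z·[8/13·y_n + 5/13·y_{n+1}] ⇒ (1 − 5/13z)y_{n+1} = (1 + 8/13z)y_n
  so R(z) = (1 + 8/13z)/(1 − 5/13z).

Solve |R(x)|<1 on ℝ⁻.
x=-0.49: |R|=0.5877
R=−1: 1+8/13x = −1+5/13x ⇒ -3/13x=2 ⇒ x=2/(-3/13)=-8.6667
Confirm numerically:
  x=-7.913: |R|=0.95699 <1
  x=-5.737: |R|=0.78916 <1
  x=-5.610: |R|=0.77661 <1
  x=-3.637: |R|=0.51615 <1
  x=-9.240: |R|=1.02905 >1
  x=-9.139: |R|=1.02414 >1
  x=-8.920: |R|=1.01319 >1
Interval (-8.6667, 0).

z* = -8.6667.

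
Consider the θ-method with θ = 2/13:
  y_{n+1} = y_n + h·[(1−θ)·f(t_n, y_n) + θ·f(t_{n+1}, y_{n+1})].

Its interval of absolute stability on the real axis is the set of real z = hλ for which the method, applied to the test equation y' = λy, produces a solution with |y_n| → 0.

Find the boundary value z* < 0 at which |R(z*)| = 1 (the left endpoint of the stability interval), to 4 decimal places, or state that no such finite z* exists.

With y'=λy (z=hλ):
  y_{n+1} = y_n + z·[11/13·y_n + 2/13·y_{n+1}] ⇒ (1 − 2/13z)y_{n+1} = (1 + 11/13z)y_n
  R(z) = (1 + 11/13z)/(1 − 2/13z).

Need |R(x)|<1, x<0.
x=-1.12: |R|=0.0446
R=−1: 1+11/13x = −1+2/13x ⇒ -9/13x=2 ⇒ x=2/(-9/13)=-2.8889
Confirm numerically:
  x=-2.563: |R|=0.83819 <1
  x=-1.303: |R|=0.08542 <1
  x=-1.278: |R|=0.06801 <1
  x=-3.325: |R|=1.19975 >1
  x=-3.081: |R|=1.09023 >1
  x=-3.040: |R|=1.07128 >1
So |R|<1 on (-2.8889, 0).

left endpoint -2.8889.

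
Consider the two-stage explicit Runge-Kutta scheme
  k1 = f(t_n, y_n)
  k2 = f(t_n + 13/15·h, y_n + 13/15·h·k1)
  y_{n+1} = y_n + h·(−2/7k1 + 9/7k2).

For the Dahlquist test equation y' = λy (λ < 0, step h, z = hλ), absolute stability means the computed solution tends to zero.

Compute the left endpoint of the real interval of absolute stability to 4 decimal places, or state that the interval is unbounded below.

left endpoint -0.8974.

Test eqn y'=λy, z=hλ:
  k1=λy_n ⇒ h·k1=z·y_n;  k2=λ(1+13/15z)y_n ⇒ h·k2=z(1+13/15z)y_n
  y_{n+1}/y_n = 1 − 2/7z + 9/7z(1+13/15z) = 1 + z + 39/35z²
  R(z) = 1 + z + 39/35z².

Solve |R(x)|<1 on ℝ⁻.
x=-1.21: |R|=1.4214
R=1: x+39/35x²=0 ⇒ x=−35/39=-0.8974; min R=1−1/(4·39/35)=0.7756>−1
Confirm numerically:
  x=-0.841: |R|=0.94711 <1
  x=-0.832: |R|=0.93934 <1
  x=-0.579: |R|=0.79455 <1
  x=-0.563: |R|=0.79019 <1
  x=-1.401: |R|=1.78612 >1
  x=-1.027: |R|=1.14827 >1
So |R|<1 on (-0.8974, 0).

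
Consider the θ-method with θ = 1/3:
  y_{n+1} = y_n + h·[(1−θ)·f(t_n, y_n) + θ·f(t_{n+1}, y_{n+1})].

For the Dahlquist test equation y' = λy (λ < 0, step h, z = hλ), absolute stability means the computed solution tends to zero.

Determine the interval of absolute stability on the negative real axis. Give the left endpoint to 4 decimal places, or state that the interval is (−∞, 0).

Test eqn y'=λy, z=hλ:
  y_{n+1} = y_n + z·[2/3·y_n + 1/3·y_{n+1}] ⇒ (1 − 1/3z)y_{n+1} = (1 + 2/3z)y_n
  so R(z) = (1 + 2/3z)/(1 − 1/3z).

Need |R(x)|<1, x<0.
x=-1.31: |R|=0.0882
R=−1: 1+2/3x = −1+1/3x ⇒ -1/3x=2 ⇒ x=2/(-1/3)=-6.0000
Confirm numerically:
  x=-5.839: |R|=0.98179 <1
  x=-4.116: |R|=0.73524 <1
  x=-2.798: |R|=0.44774 <1
  x=-2.608: |R|=0.39515 <1
  x=-6.566: |R|=1.05917 >1
  x=-6.493: |R|=1.05193 >1
Stable set (-6.0000, 0).

(-6.0000, 0).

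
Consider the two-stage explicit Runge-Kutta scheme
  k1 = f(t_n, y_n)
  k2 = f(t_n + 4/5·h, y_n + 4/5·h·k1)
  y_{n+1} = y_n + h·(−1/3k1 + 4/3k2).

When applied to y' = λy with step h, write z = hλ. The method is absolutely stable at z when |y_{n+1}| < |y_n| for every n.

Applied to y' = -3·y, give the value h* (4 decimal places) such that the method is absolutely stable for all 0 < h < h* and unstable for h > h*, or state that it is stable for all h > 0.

Set f=λy, z=hλ:
  k1=λy_n ⇒ h·k1=z·y_n;  k2=λ(1+4/5z)y_n ⇒ h·k2=z(1+4/5z)y_n
  y_{n+1}/y_n = 1 − 1/3z + 4/3z(1+4/5z) = 1 + z + 16/15z²
  R(z) = 1 + z + 16/15z².

Solve |R(x)|<1 on ℝ⁻.
x=-1.55: |R|=2.0127
R=1: x+16/15x²=0 ⇒ x=−15/16=-0.9375; min R=1−1/(4·16/15)=0.7656>−1
Confirm numerically:
  x=-0.911: |R|=0.97425 <1
  x=-0.688: |R|=0.81690 <1
  x=-0.685: |R|=0.81551 <1
  x=-1.346: |R|=1.58650 >1
  x=-1.122: |R|=1.22081 >1
Stable set (-0.9375, 0).

(-0.9375,0); λ=-3 ⇒ h* = (15/16)/3 = 0.3125.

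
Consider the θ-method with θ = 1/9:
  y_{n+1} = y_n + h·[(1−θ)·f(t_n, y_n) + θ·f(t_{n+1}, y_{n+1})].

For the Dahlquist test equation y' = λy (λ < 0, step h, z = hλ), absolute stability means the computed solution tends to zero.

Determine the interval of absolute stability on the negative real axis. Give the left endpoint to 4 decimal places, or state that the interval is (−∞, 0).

Test eqn y'=λy, z=hλ:
  y_{n+1} = y_n + z·[8/9·y_n + 1/9·y_{n+1}] ⇒ (1 − 1/9z)y_{n+1} = (1 + 8/9z)y_n
  ⇒ R(z) = (1 + 8/9z)/(1 − 1/9z).

Find x<0 with |R(x)|<1.
x=-1.74: |R|=0.4581
R=−1: 1+8/9x = −1+1/9x ⇒ -7/9x=2 ⇒ x=2/(-7/9)=-2.5714
Confirm numerically:
  x=-2.249: |R|=0.79936 <1
  x=-1.695: |R|=0.42637 <1
  x=-1.536: |R|=0.31207 <1
  x=-1.065: |R|=0.04769 <1
  x=-2.961: |R|=1.22799 >1
  x=-2.927: |R|=1.20869 >1
  x=-2.797: |R|=1.13385 >1
So |R|<1 on (-2.5714, 0).

(-2.5714, 0).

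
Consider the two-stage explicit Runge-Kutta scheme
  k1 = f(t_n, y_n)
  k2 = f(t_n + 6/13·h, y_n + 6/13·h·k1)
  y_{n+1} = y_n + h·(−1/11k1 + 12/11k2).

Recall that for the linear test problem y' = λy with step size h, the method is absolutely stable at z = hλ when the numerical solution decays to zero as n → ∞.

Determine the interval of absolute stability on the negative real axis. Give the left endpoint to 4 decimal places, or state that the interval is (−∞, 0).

Test eqn y'=λy, z=hλ:
  k1=λy_n ⇒ h·k1=z·y_n;  k2=λ(1+6/13z)y_n ⇒ h·k2=z(1+6/13z)y_n
  y_{n+1}/y_n = 1 − 1/11z + 12/11z(1+6/13z) = 1 + z + 72/143z²
  so R(z) = 1 + z + 72/143z².

Boundary: |R(x)|=1, x<0.
x=-0.99: |R|=0.5035
R=1: x+72/143x²=0 ⇒ x=−143/72=-1.9861; min R=1−1/(4·72/143)=0.5035>−1
Confirm numerically:
  x=-1.869: |R|=0.88979 <1
  x=-1.249: |R|=0.53646 <1
  x=-1.038: |R|=0.50449 <1
  x=-2.520: |R|=1.67740 >1
  x=-2.500: |R|=1.64685 >1
  x=-2.143: |R|=1.16928 >1
So |R|<1 on (-1.9861, 0).

z∈(-1.9861,0).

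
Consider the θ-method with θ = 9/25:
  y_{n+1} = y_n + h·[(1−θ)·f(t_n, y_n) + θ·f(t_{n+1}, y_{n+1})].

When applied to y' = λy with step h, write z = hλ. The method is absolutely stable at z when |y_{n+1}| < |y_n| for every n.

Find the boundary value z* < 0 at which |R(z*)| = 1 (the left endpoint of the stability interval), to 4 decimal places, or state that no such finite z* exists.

With y'=λy (z=hλ):
  y_{n+1} = y_n + z·[16/25·y_n + 9/25·y_{n+1}] ⇒ (1 − 9/25z)y_{n+1} = (1 + 16/25z)y_n
  Hence R(z) = (1 + 16/25z)/(1 − 9/25z).

Find x<0 with |R(x)|<1.
x=-0.35: |R|=0.6892
R=−1: 1+16/25x = −1+9/25x ⇒ -7/25x=2 ⇒ x=2/(-7/25)=-7.1429
Confirm numerically:
  x=-6.195: |R|=0.91784 <1
  x=-4.681: |R|=0.74329 <1
  x=-4.532: |R|=0.72220 <1
  x=-3.218: |R|=0.49086 <1
  x=-7.659: |R|=1.03846 >1
  x=-7.588: |R|=1.03340 >1
  x=-7.383: |R|=1.01838 >1
So |R|<1 on (-7.1429, 0).

z* = -7.1429.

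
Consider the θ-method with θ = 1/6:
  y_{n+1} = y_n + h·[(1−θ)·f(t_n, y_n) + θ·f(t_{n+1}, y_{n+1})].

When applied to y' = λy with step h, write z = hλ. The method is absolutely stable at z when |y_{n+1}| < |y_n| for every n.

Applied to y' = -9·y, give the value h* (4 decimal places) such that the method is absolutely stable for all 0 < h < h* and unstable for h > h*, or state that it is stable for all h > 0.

(-3.0000,0); λ=-9 ⇒ h* = (3)/9 = 0.3333.

With y'=λy (z=hλ):
  y_{n+1} = y_n + z·[5/6·y_n + 1/6·y_{n+1}] ⇒ (1 − 1/6z)y_{n+1} = (1 + 5/6z)y_n
  ⇒ R(z) = (1 + 5/6z)/(1 − 1/6z).

Solve |R(x)|<1 on ℝ⁻.
x=-0.76: |R|=0.3254
R=−1: 1+5/6x = −1+1/6x ⇒ -2/3x=2 ⇒ x=2/(-2/3)=-3.0000
Confirm numerically:
  x=-2.383: |R|=0.70559 <1
  x=-2.193: |R|=0.60601 <1
  x=-1.951: |R|=0.47227 <1
  x=-1.415: |R|=0.14498 <1
  x=-3.595: |R|=1.24805 >1
  x=-3.379: |R|=1.16164 >1
  x=-3.347: |R|=1.14850 >1
Interval (-3.0000, 0).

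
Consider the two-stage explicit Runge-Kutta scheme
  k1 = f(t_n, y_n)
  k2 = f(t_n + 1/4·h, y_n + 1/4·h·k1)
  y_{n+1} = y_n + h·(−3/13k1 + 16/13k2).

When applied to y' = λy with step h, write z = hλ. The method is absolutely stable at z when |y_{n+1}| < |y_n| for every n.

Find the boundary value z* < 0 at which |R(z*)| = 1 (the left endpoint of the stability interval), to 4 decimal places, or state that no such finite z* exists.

On y'=λy, z=hλ:
  k1=λy_n ⇒ h·k1=z·y_n;  k2=λ(1+1/4z)y_n ⇒ h·k2=z(1+1/4z)y_n
  y_{n+1}/y_n = 1 − 3/13z + 16/13z(1+1/4z) = 1 + z + 4/13z²
  Hence R(z) = 1 + z + 4/13z².

Find x<0 with |R(x)|<1.
x=-0.63: |R|=0.4921
R=1: x+4/13x²=0 ⇒ x=−13/4=-3.2500; min R=1−1/(4·4/13)=0.1875>−1
Confirm numerically:
  x=-2.689: |R|=0.53584 <1
  x=-2.262: |R|=0.31235 <1
  x=-2.077: |R|=0.25036 <1
  x=-1.885: |R|=0.20830 <1
  x=-3.747: |R|=1.57300 >1
  x=-3.559: |R|=1.33838 >1
Interval (-3.2500, 0).

z* = -3.2500.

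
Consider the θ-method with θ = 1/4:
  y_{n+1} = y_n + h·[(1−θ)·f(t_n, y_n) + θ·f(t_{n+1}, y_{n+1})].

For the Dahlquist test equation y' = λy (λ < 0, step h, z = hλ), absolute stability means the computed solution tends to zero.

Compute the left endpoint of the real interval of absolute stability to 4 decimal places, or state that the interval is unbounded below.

Set f=λy, z=hλ:
  y_{n+1} = y_n + z·[3/4·y_n + 1/4·y_{n+1}] ⇒ (1 − 1/4z)y_{n+1} = (1 + 3/4z)y_n
  ⇒ R(z) = (1 + 3/4z)/(1 − 1/4z).

Find x<0 with |R(x)|<1.
x=-1.58: |R|=0.1326
R=−1: 1+3/4x = −1+1/4x ⇒ -1/2x=2 ⇒ x=2/(-1/2)=-4.0000
Confirm numerically:
  x=-3.311: |R|=0.81152 <1
  x=-3.106: |R|=0.74838 <1
  x=-2.023: |R|=0.34352 <1
  x=-4.580: |R|=1.13520 >1
  x=-4.421: |R|=1.09999 >1
  x=-4.197: |R|=1.04807 >1
So |R|<1 on (-4.0000, 0).

left endpoint -4.0000.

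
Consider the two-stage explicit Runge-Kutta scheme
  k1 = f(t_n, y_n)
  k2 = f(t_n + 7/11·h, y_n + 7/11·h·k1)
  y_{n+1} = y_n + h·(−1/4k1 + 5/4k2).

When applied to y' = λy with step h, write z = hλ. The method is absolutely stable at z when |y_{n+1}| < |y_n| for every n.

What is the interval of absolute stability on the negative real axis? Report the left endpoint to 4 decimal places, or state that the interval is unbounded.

z∈(-1.2571,0).

On y'=λy, z=hλ:
  k1=λy_n ⇒ h·k1=z·y_n;  k2=λ(1+7/11z)y_n ⇒ h·k2=z(1+7/11z)y_n
  y_{n+1}/y_n = 1 − 1/4z + 5/4z(1+7/11z) = 1 + z + 35/44z²
  Hence R(z) = 1 + z + 35/44z².

Find x<0 with |R(x)|<1.
x=-0.9: |R|=0.7443
R=1: x+35/44x²=0 ⇒ x=−44/35=-1.2571; min R=1−1/(4·35/44)=0.6857>−1
Confirm numerically:
  x=-1.107: |R|=0.86779 <1
  x=-1.030: |R|=0.81390 <1
  x=-0.826: |R|=0.71672 <1
  x=-0.635: |R|=0.68575 <1
  x=-1.484: |R|=1.26779 >1
  x=-1.418: |R|=1.18144 >1
Interval (-1.2571, 0).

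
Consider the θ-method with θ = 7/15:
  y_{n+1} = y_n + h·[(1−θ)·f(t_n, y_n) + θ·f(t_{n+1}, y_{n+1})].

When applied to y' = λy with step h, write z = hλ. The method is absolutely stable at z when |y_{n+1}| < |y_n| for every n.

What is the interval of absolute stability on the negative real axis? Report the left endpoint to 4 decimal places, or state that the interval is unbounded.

(-30.0000, 0).

On y'=λy, z=hλ:
  y_{n+1} = y_n + z·[8/15·y_n + 7/15·y_{n+1}] ⇒ (1 − 7/15z)y_{n+1} = (1 + 8/15z)y_n
  so R(z) = (1 + 8/15z)/(1 − 7/15z).

Find x<0 with |R(x)|<1.
x=-0.96: |R|=0.3370
R=−1: 1+8/15x = −1+7/15x ⇒ -1/15x=2 ⇒ x=2/(-1/15)=-30.0000
Confirm numerically:
  x=-27.129: |R|=0.98599 <1
  x=-26.711: |R|=0.98372 <1
  x=-22.357: |R|=0.95543 <1
  x=-14.450: |R|=0.86612 <1
  x=-30.533: |R|=1.00233 >1
  x=-30.410: |R|=1.00180 >1
So |R|<1 on (-30.0000, 0).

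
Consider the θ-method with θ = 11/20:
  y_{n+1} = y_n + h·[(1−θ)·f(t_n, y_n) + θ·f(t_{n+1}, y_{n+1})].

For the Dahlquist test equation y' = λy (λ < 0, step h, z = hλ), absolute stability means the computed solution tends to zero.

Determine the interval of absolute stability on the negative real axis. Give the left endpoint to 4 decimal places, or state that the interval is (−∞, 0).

Set f=λy, z=hλ:
  y_{n+1} = y_n + z·[9/20·y_n + 11/20·y_{n+1}] ⇒ (1 − 11/20z)y_{n+1} = (1 + 9/20z)y_n
  R(z) = (1 + 9/20z)/(1 − 11/20z).

Solve |R(x)|<1 on ℝ⁻.
x=-0.43: |R|=0.6522
x=-2: |R|=0.0476
x=-10: |R|=0.5385
x=-100: |R|=0.7857
θ=11/20≥1/2 ⇒ |1+9/20x|<|1−11/20x| ∀x<0 ⇒ stable on all of ℝ⁻.

unbounded; (−∞, 0).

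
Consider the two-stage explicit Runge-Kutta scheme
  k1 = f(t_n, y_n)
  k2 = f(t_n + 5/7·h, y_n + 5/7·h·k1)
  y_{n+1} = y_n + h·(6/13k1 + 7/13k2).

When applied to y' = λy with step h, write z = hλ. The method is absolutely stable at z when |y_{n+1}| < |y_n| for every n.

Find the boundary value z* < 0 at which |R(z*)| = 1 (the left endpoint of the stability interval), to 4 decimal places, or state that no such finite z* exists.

Test eqn y'=λy, z=hλ:
  k1=λy_n ⇒ h·k1=z·y_n;  k2=λ(1+5/7z)y_n ⇒ h·k2=z(1+5/7z)y_n
  y_{n+1}/y_n = 1 + 6/13z + 7/13z(1+5/7z) = 1 + z + 5/13z²
  Hence R(z) = 1 + z + 5/13z².

Solve |R(x)|<1 on ℝ⁻.
x=-0.88: |R|=0.4178
R=1: x+5/13x²=0 ⇒ x=−13/5=-2.6000; min R=1−1/(4·5/13)=0.3500>−1
Confirm numerically:
  x=-1.842: |R|=0.46299 <1
  x=-1.753: |R|=0.42893 <1
  x=-1.309: |R|=0.35003 <1
  x=-3.059: |R|=1.54003 >1
  x=-2.792: |R|=1.20618 >1
So |R|<1 on (-2.6000, 0).

z* = -2.6000.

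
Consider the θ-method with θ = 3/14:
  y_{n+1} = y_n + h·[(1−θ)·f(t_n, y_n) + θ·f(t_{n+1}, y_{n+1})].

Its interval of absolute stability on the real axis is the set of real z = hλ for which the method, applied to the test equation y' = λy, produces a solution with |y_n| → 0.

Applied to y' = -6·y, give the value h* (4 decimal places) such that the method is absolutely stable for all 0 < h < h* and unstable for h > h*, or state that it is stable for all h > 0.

(-3.5000,0); λ=-6 ⇒ h* = (7/2)/6 = 0.5833.

On y'=λy, z=hλ:
  y_{n+1} = y_n + z·[11/14·y_n + 3/14·y_{n+1}] ⇒ (1 − 3/14z)y_{n+1} = (1 + 11/14z)y_n
  Hence R(z) = (1 + 11/14z)/(1 − 3/14z).

Boundary: |R(x)|=1, x<0.
x=-1.71: |R|=0.2514
R=−1: 1+11/14x = −1+3/14x ⇒ -4/7x=2 ⇒ x=2/(-4/7)=-3.5000
Confirm numerically:
  x=-3.135: |R|=0.87524 <1
  x=-2.863: |R|=0.77440 <1
  x=-2.336: |R|=0.55674 <1
  x=-2.248: |R|=0.51716 <1
  x=-4.098: |R|=1.18194 >1
  x=-3.549: |R|=1.01590 >1
Stable set (-3.5000, 0).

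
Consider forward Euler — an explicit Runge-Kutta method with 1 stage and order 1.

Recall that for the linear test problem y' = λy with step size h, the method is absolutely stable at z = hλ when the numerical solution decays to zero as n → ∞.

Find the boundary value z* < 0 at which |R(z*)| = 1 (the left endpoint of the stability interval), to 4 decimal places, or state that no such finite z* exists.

Set f=λy, z=hλ:
  order 1, 1-stage ⇒ R(z)=1+z
  (e.g. R(-0.4)=0.60000, |R|=0.60000)

Solve |R(x)|<1 on ℝ⁻.
x=-0.4: |R|=0.6000
|R(-1.99)|=0.9900 |R(-1.93)|=0.9300 |R(-1.47)|=0.4700
Bisect:
  x_lo=-2.7216 |R|=1.7216  x_hi=-0.1690 |R|=0.8310
  mid=-1.44528 |R|=0.44528 →hi
  mid=-2.08342 |R|=1.08342 →lo
  mid=-1.76435 |R|=0.76435 →hi
  mid=-1.92389 |R|=0.92389 →hi
  mid=-2.00365 |R|=1.00365 →lo
  mid=-1.96377 |R|=0.96377 →hi
  mid=-1.98371 |R|=0.98371 →hi
  mid=-1.99368 |R|=0.99368 →hi
  ...
  [-2.00007,-1.99992] ⇒ x*=-2.0000
Interval (-2.0000, 0).

z* = -2.0000.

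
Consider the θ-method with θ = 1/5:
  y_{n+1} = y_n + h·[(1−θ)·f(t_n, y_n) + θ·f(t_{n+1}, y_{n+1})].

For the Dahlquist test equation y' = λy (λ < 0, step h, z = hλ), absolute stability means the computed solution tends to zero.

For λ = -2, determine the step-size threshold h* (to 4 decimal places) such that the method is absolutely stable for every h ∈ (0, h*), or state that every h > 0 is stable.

(-3.3333,0); λ=-2 ⇒ h* = (10/3)/2 = 1.6667.

Set f=λy, z=hλ:
  y_{n+1} = y_n + z·[4/5·y_n + 1/5·y_{n+1}] ⇒ (1 − 1/5z)y_{n+1} = (1 + 4/5z)y_n
  Hence R(z) = (1 + 4/5z)/(1 − 1/5z).

Need |R(x)|<1, x<0.
x=-1.11: |R|=0.0917
R=−1: 1+4/5x = −1+1/5x ⇒ -3/5x=2 ⇒ x=2/(-3/5)=-3.3333
Confirm numerically:
  x=-3.250: |R|=0.96970 <1
  x=-1.896: |R|=0.37471 <1
  x=-1.511: |R|=0.16034 <1
  x=-1.443: |R|=0.11982 <1
  x=-3.850: |R|=1.17514 >1
  x=-3.713: |R|=1.13072 >1
  x=-3.410: |R|=1.02735 >1
Interval (-3.3333, 0).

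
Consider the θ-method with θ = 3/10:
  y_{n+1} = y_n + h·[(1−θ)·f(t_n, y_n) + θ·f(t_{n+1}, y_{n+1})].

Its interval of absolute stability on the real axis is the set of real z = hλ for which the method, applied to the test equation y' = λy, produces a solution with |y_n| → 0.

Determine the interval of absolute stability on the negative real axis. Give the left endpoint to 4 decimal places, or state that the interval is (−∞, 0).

z∈(-5.0000,0).

Test eqn y'=λy, z=hλ:
  y_{n+1} = y_n + z·[7/10·y_n + 3/10·y_{n+1}] ⇒ (1 − 3/10z)y_{n+1} = (1 + 7/10z)y_n
  ⇒ R(z) = (1 + 7/10z)/(1 − 3/10z).

Boundary: |R(x)|=1, x<0.
x=-1.71: |R|=0.1302
R=−1: 1+7/10x = −1+3/10x ⇒ -2/5x=2 ⇒ x=2/(-2/5)=-5.0000
Confirm numerically:
  x=-4.104: |R|=0.83937 <1
  x=-3.614: |R|=0.73400 <1
  x=-2.817: |R|=0.52675 <1
  x=-5.581: |R|=1.08690 >1
  x=-5.183: |R|=1.02865 >1
So |R|<1 on (-5.0000, 0).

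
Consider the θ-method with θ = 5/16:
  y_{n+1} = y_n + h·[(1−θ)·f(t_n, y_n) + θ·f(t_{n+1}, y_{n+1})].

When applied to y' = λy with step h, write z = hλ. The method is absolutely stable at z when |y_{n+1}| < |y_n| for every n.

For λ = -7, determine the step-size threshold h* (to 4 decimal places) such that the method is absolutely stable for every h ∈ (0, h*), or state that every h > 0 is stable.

On y'=λy, z=hλ:
  y_{n+1} = y_n + z·[11/16·y_n + 5/16·y_{n+1}] ⇒ (1 − 5/16z)y_{n+1} = (1 + 11/16z)y_n
  R(z) = (1 + 11/16z)/(1 − 5/16z).

Boundary: |R(x)|=1, x<0.
x=-1.32: |R|=0.0655
R=−1: 1+11/16x = −1+5/16x ⇒ -3/8x=2 ⇒ x=2/(-3/8)=-5.3333
Confirm numerically:
  x=-3.340: |R|=0.63425 <1
  x=-3.325: |R|=0.63065 <1
  x=-3.132: |R|=0.58282 <1
  x=-2.589: |R|=0.43113 <1
  x=-5.544: |R|=1.02891 >1
  x=-5.529: |R|=1.02690 >1
  x=-5.404: |R|=1.00986 >1
Interval (-5.3333, 0).

(-5.3333,0); λ=-7 ⇒ h* = (16/3)/7 = 0.7619.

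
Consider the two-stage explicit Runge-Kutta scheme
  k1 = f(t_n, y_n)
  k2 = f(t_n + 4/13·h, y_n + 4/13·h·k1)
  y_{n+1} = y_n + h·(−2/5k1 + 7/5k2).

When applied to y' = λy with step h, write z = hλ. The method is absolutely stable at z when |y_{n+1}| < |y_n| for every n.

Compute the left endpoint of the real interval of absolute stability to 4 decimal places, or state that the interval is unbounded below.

left endpoint -2.3214.

Set f=λy, z=hλ:
  k1=λy_n ⇒ h·k1=z·y_n;  k2=λ(1+4/13z)y_n ⇒ h·k2=z(1+4/13z)y_n
  y_{n+1}/y_n = 1 − 2/5z + 7/5z(1+4/13z) = 1 + z + 28/65z²
  Hence R(z) = 1 + z + 28/65z².

Need |R(x)|<1, x<0.
x=-0.62: |R|=0.5456
R=1: x+28/65x²=0 ⇒ x=−65/28=-2.3214; min R=1−1/(4·28/65)=0.4196>−1
Confirm numerically:
  x=-2.242: |R|=0.92329 <1
  x=-1.968: |R|=0.70038 <1
  x=-1.763: |R|=0.57590 <1
  x=-1.226: |R|=0.42148 <1
  x=-2.867: |R|=1.67379 >1
  x=-2.527: |R|=1.22378 >1
  x=-2.358: |R|=1.03715 >1
Stable set (-2.3214, 0).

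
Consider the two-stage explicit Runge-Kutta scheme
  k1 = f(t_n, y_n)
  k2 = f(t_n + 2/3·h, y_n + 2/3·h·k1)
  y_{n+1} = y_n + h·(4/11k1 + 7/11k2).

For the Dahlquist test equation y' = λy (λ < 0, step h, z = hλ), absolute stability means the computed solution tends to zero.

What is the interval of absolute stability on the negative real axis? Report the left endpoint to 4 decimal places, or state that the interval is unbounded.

Set f=λy, z=hλ:
  k1=λy_n ⇒ h·k1=z·y_n;  k2=λ(1+2/3z)y_n ⇒ h·k2=z(1+2/3z)y_n
  y_{n+1}/y_n = 1 + 4/11z + 7/11z(1+2/3z) = 1 + z + 14/33z²
  ⇒ R(z) = 1 + z + 14/33z².

Boundary: |R(x)|=1, x<0.
x=-0.33: |R|=0.7162
R=1: x+14/33x²=0 ⇒ x=−33/14=-2.3571; min R=1−1/(4·14/33)=0.4107>−1
Confirm numerically:
  x=-2.308: |R|=0.95188 <1
  x=-1.942: |R|=0.65797 <1
  x=-1.890: |R|=0.62544 <1
  x=-1.224: |R|=0.41159 <1
  x=-2.743: |R|=1.44902 >1
  x=-2.484: |R|=1.13368 >1
Interval (-2.3571, 0).

(-2.3571, 0).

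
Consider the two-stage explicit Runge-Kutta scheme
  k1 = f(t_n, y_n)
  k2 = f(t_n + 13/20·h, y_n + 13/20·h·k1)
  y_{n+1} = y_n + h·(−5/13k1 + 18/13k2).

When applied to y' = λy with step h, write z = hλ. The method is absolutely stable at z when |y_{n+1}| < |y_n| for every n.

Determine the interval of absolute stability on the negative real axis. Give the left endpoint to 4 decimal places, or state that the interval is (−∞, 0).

Set f=λy, z=hλ:
  k1=λy_n ⇒ h·k1=z·y_n;  k2=λ(1+13/20z)y_n ⇒ h·k2=z(1+13/20z)y_n
  y_{n+1}/y_n = 1 − 5/13z + 18/13z(1+13/20z) = 1 + z + 9/10z²
  so R(z) = 1 + z + 9/10z².

Solve |R(x)|<1 on ℝ⁻.
x=-1.75: |R|=2.0062
R=1: x+9/10x²=0 ⇒ x=−10/9=-1.1111; min R=1−1/(4·9/10)=0.7222>−1
Confirm numerically:
  x=-1.024: |R|=0.91972 <1
  x=-0.650: |R|=0.73025 <1
  x=-0.530: |R|=0.72281 <1
  x=-0.510: |R|=0.72409 <1
  x=-1.629: |R|=1.75928 >1
  x=-1.238: |R|=1.14138 >1
So |R|<1 on (-1.1111, 0).

z∈(-1.1111,0).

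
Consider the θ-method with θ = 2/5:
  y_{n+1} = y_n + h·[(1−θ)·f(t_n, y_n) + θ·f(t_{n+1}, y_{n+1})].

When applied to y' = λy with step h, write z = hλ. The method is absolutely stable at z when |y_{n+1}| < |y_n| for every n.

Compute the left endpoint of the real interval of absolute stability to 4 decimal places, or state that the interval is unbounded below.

On y'=λy, z=hλ:
  y_{n+1} = y_n + z·[3/5·y_n + 2/5·y_{n+1}] ⇒ (1 − 2/5z)y_{n+1} = (1 + 3/5z)y_n
  so R(z) = (1 + 3/5z)/(1 − 2/5z).

Find x<0 with |R(x)|<1.
x=-1.72: |R|=0.0190
R=−1: 1+3/5x = −1+2/5x ⇒ -1/5x=2 ⇒ x=2/(-1/5)=-10.0000
Confirm numerically:
  x=-7.135: |R|=0.85132 <1
  x=-6.176: |R|=0.77962 <1
  x=-5.768: |R|=0.74407 <1
  x=-10.457: |R|=1.01764 >1
  x=-10.227: |R|=1.00892 >1
Interval (-10.0000, 0).

z* = -10.0000.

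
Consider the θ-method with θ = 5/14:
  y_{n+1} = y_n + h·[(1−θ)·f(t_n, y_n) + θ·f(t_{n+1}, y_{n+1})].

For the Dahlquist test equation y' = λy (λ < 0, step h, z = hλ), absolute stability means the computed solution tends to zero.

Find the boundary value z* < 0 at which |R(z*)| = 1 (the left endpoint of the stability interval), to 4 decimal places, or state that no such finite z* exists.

z* = -7.0000.

With y'=λy (z=hλ):
  y_{n+1} = y_n + z·[9/14·y_n + 5/14·y_{n+1}] ⇒ (1 − 5/14z)y_{n+1} = (1 + 9/14z)y_n
  so R(z) = (1 + 9/14z)/(1 − 5/14z).

Find x<0 with |R(x)|<1.
x=-1.45: |R|=0.0447
R=−1: 1+9/14x = −1+5/14x ⇒ -2/7x=2 ⇒ x=2/(-2/7)=-7.0000
Confirm numerically:
  x=-5.994: |R|=0.90848 <1
  x=-3.426: |R|=0.54076 <1
  x=-3.142: |R|=0.48058 <1
  x=-7.515: |R|=1.03994 >1
  x=-7.028: |R|=1.00228 >1
Interval (-7.0000, 0).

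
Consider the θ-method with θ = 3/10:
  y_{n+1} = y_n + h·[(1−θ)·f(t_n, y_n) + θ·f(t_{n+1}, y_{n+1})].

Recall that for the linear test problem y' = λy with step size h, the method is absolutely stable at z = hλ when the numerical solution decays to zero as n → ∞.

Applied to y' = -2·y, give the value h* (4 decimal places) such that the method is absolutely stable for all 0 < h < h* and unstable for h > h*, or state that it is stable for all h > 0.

With y'=λy (z=hλ):
  y_{n+1} = y_n + z·[7/10·y_n + 3/10·y_{n+1}] ⇒ (1 − 3/10z)y_{n+1} = (1 + 7/10z)y_n
  so R(z) = (1 + 7/10z)/(1 − 3/10z).

Find x<0 with |R(x)|<1.
x=-0.56: |R|=0.5205
R=−1: 1+7/10x = −1+3/10x ⇒ -2/5x=2 ⇒ x=2/(-2/5)=-5.0000
Confirm numerically:
  x=-4.042: |R|=0.82681 <1
  x=-3.767: |R|=0.76846 <1
  x=-2.815: |R|=0.52616 <1
  x=-2.251: |R|=0.34364 <1
  x=-5.492: |R|=1.07433 >1
  x=-5.390: |R|=1.05961 >1
  x=-5.066: |R|=1.01048 >1
Stable set (-5.0000, 0).

(-5.0000,0); λ=-2 ⇒ h* = (5)/2 = 2.5000.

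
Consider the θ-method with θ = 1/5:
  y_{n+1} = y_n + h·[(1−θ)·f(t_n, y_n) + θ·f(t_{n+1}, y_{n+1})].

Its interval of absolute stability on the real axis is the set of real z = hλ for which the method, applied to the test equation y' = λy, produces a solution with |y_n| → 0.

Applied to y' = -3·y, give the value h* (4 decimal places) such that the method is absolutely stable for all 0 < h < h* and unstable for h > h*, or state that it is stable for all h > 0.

Set f=λy, z=hλ:
  y_{n+1} = y_n + z·[4/5·y_n + 1/5·y_{n+1}] ⇒ (1 − 1/5z)y_{n+1} = (1 + 4/5z)y_n
  Hence R(z) = (1 + 4/5z)/(1 − 1/5z).

Find x<0 with |R(x)|<1.
x=-1.17: |R|=0.0519
R=−1: 1+4/5x = −1+1/5x ⇒ -3/5x=2 ⇒ x=2/(-3/5)=-3.3333
Confirm numerically:
  x=-3.084: |R|=0.90747 <1
  x=-2.651: |R|=0.73245 <1
  x=-2.547: |R|=0.68743 <1
  x=-3.671: |R|=1.11683 >1
  x=-3.654: |R|=1.11116 >1
  x=-3.648: |R|=1.10916 >1
Interval (-3.3333, 0).

(-3.3333,0); λ=-3 ⇒ h* = (10/3)/3 = 1.1111.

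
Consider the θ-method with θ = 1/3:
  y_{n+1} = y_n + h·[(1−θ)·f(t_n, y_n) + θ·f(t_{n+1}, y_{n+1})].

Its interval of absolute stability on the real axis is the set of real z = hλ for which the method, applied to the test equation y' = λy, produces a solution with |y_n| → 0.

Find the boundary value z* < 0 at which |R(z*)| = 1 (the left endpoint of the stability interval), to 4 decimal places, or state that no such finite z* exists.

Set f=λy, z=hλ:
  y_{n+1} = y_n + z·[2/3·y_n + 1/3·y_{n+1}] ⇒ (1 − 1/3z)y_{n+1} = (1 + 2/3z)y_n
  Hence R(z) = (1 + 2/3z)/(1 − 1/3z).

Solve |R(x)|<1 on ℝ⁻.
x=-1.04: |R|=0.2277
R=−1: 1+2/3x = −1+1/3x ⇒ -1/3x=2 ⇒ x=2/(-1/3)=-6.0000
Confirm numerically:
  x=-5.442: |R|=0.93390 <1
  x=-5.290: |R|=0.91435 <1
  x=-3.398: |R|=0.59331 <1
  x=-6.571: |R|=1.05966 >1
  x=-6.529: |R|=1.05551 >1
Interval (-6.0000, 0).

left endpoint -6.0000.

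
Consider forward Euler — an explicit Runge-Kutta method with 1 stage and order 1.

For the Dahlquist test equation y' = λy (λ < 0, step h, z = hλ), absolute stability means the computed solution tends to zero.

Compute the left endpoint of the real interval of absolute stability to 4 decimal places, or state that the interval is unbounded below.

left endpoint -2.0000.

Set f=λy, z=hλ:
  order 1, 1-stage ⇒ R(z)=1+z
  (e.g. R(-1.59)=-0.59000, |R|=0.59000)

Find x<0 with |R(x)|<1.
x=-1.59: |R|=0.5900
|R(-2.08)|=1.0800 |R(-1.77)|=0.7700 |R(-0.79)|=0.2100
Bisect:
  x_lo=-2.3194 |R|=1.3194  x_hi=-0.0677 |R|=0.9323
  mid=-1.19358 |R|=0.19358 →hi
  mid=-1.75651 |R|=0.75651 →hi
  mid=-2.03798 |R|=1.03798 →lo
  mid=-1.89725 |R|=0.89725 →hi
  mid=-1.96761 |R|=0.96761 →hi
  mid=-2.00280 |R|=1.00280 →lo
  mid=-1.98521 |R|=0.98521 →hi
  mid=-1.99400 |R|=0.99400 →hi
  ...
  [-2.00005,-1.99991] ⇒ x*=-2.0000
Interval (-2.0000, 0).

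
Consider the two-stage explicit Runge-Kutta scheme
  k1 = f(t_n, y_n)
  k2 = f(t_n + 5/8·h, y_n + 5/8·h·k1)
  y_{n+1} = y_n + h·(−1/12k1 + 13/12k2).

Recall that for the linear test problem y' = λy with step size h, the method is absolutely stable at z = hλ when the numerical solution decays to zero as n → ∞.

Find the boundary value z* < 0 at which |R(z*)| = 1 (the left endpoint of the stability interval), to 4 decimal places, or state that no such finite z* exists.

With y'=λy (z=hλ):
  k1=λy_n ⇒ h·k1=z·y_n;  k2=λ(1+5/8z)y_n ⇒ h·k2=z(1+5/8z)y_n
  y_{n+1}/y_n = 1 − 1/12z + 13/12z(1+5/8z) = 1 + z + 65/96z²
  R(z) = 1 + z + 65/96z².

Find x<0 with |R(x)|<1.
x=-1.33: |R|=0.8677
R=1: x+65/96x²=0 ⇒ x=−96/65=-1.4769; min R=1−1/(4·65/96)=0.6308>−1
Confirm numerically:
  x=-0.828: |R|=0.63620 <1
  x=-0.774: |R|=0.63162 <1
  x=-0.610: |R|=0.64194 <1
  x=-2.032: |R|=1.76369 >1
  x=-2.025: |R|=1.75146 >1
  x=-1.952: |R|=1.62789 >1
Interval (-1.4769, 0).

z* = -1.4769.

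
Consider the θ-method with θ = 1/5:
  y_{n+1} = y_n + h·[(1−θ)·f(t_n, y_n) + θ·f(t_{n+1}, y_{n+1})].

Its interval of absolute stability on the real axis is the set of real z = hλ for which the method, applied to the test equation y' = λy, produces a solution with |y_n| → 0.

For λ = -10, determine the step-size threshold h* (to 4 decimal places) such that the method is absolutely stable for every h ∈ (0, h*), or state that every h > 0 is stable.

(-3.3333,0); λ=-10 ⇒ h* = (10/3)/10 = 0.3333.

Test eqn y'=λy, z=hλ:
  y_{n+1} = y_n + z·[4/5·y_n + 1/5·y_{n+1}] ⇒ (1 − 1/5z)y_{n+1} = (1 + 4/5z)y_n
  R(z) = (1 + 4/5z)/(1 − 1/5z).

Solve |R(x)|<1 on ℝ⁻.
x=-0.35: |R|=0.6729
R=−1: 1+4/5x = −1+1/5x ⇒ -3/5x=2 ⇒ x=2/(-3/5)=-3.3333
Confirm numerically:
  x=-2.643: |R|=0.72903 <1
  x=-2.634: |R|=0.72518 <1
  x=-2.090: |R|=0.47391 <1
  x=-3.925: |R|=1.19888 >1
  x=-3.812: |R|=1.16296 >1
  x=-3.710: |R|=1.12974 >1
Interval (-3.3333, 0).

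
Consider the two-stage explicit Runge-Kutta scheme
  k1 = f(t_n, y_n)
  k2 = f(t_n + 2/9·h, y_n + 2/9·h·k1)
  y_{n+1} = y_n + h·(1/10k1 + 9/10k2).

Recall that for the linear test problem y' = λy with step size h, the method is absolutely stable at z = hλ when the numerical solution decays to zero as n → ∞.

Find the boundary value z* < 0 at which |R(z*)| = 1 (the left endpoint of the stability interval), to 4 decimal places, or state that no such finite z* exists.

Test eqn y'=λy, z=hλ:
  k1=λy_n ⇒ h·k1=z·y_n;  k2=λ(1+2/9z)y_n ⇒ h·k2=z(1+2/9z)y_n
  y_{n+1}/y_n = 1 + 1/10z + 9/10z(1+2/9z) = 1 + z + 1/5z²
  R(z) = 1 + z + 1/5z².

Find x<0 with |R(x)|<1.
x=-1.79: |R|=0.1492
R=1: x+1/5x²=0 ⇒ x=−5=-5.0000; min R=1−1/(4·1/5)=-0.2500>−1
Confirm numerically:
  x=-3.924: |R|=0.15556 <1
  x=-3.442: |R|=0.07253 <1
  x=-2.222: |R|=0.23454 <1
  x=-5.338: |R|=1.36085 >1
  x=-5.313: |R|=1.33259 >1
So |R|<1 on (-5.0000, 0).

z* = -5.0000.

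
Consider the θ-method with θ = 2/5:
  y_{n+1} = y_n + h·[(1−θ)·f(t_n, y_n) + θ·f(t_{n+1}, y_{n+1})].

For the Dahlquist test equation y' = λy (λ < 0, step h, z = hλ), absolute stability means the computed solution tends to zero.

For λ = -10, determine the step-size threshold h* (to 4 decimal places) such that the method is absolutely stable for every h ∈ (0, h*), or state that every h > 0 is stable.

(-10.0000,0); λ=-10 ⇒ h* = (10)/10 = 1.0000.

With y'=λy (z=hλ):
  y_{n+1} = y_n + z·[3/5·y_n + 2/5·y_{n+1}] ⇒ (1 − 2/5z)y_{n+1} = (1 + 3/5z)y_n
  so R(z) = (1 + 3/5z)/(1 − 2/5z).

Find x<0 with |R(x)|<1.
x=-1.64: |R|=0.0097
R=−1: 1+3/5x = −1+2/5x ⇒ -1/5x=2 ⇒ x=2/(-1/5)=-10.0000
Confirm numerically:
  x=-8.591: |R|=0.93648 <1
  x=-7.306: |R|=0.86264 <1
  x=-5.298: |R|=0.69851 <1
  x=-4.870: |R|=0.65197 <1
  x=-10.515: |R|=1.01978 >1
  x=-10.514: |R|=1.01975 >1
  x=-10.250: |R|=1.00980 >1
Interval (-10.0000, 0).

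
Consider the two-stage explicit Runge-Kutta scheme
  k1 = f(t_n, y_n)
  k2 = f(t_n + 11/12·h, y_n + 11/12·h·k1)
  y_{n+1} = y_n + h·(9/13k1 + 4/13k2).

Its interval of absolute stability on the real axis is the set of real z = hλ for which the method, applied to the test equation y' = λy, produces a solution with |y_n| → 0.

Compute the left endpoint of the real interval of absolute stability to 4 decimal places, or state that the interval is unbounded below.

z* = -3.5455.

With y'=λy (z=hλ):
  k1=λy_n ⇒ h·k1=z·y_n;  k2=λ(1+11/12z)y_n ⇒ h·k2=z(1+11/12z)y_n
  y_{n+1}/y_n = 1 + 9/13z + 4/13z(1+11/12z) = 1 + z + 11/39z²
  R(z) = 1 + z + 11/39z².

Boundary: |R(x)|=1, x<0.
x=-0.91: |R|=0.3236
R=1: x+11/39x²=0 ⇒ x=−39/11=-3.5455; min R=1−1/(4·11/39)=0.1136>−1
Confirm numerically:
  x=-3.516: |R|=0.97079 <1
  x=-3.356: |R|=0.82067 <1
  x=-2.874: |R|=0.45571 <1
  x=-2.405: |R|=0.22639 <1
  x=-4.098: |R|=1.63866 >1
  x=-4.002: |R|=1.51533 >1
  x=-3.651: |R|=1.10869 >1
So |R|<1 on (-3.5455, 0).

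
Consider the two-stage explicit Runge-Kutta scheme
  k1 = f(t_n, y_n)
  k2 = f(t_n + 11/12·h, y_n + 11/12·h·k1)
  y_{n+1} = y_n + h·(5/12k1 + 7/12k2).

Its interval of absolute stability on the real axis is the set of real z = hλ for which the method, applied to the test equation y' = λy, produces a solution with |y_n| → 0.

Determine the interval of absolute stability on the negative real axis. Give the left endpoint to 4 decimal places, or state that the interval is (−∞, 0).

With y'=λy (z=hλ):
  k1=λy_n ⇒ h·k1=z·y_n;  k2=λ(1+11/12z)y_n ⇒ h·k2=z(1+11/12z)y_n
  y_{n+1}/y_n = 1 + 5/12z + 7/12z(1+11/12z) = 1 + z + 77/144z²
  R(z) = 1 + z + 77/144z².

Boundary: |R(x)|=1, x<0.
x=-1.52: |R|=0.7154
R=1: x+77/144x²=0 ⇒ x=−144/77=-1.8701; min R=1−1/(4·77/144)=0.5325>−1
Confirm numerically:
  x=-1.642: |R|=0.79970 <1
  x=-1.541: |R|=0.72879 <1
  x=-1.401: |R|=0.64855 <1
  x=-1.088: |R|=0.54497 <1
  x=-2.433: |R|=1.73228 >1
  x=-2.124: |R|=1.28833 >1
  x=-1.899: |R|=1.02932 >1
Stable set (-1.8701, 0).

z∈(-1.8701,0).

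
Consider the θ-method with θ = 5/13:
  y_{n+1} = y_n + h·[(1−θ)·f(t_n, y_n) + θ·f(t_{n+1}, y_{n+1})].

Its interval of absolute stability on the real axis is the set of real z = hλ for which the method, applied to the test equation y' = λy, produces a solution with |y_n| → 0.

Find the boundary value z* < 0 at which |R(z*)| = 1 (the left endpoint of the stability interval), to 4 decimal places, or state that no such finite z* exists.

left endpoint -8.6667.

Set f=λy, z=hλ:
  y_{n+1} = y_n + z·[8/13·y_n + 5/13·y_{n+1}] ⇒ (1 − 5/13z)y_{n+1} = (1 + 8/13z)y_n
  ⇒ R(z) = (1 + 8/13z)/(1 − 5/13z).

Boundary: |R(x)|=1, x<0.
x=-1.26: |R|=0.1513
R=−1: 1+8/13x = −1+5/13x ⇒ -3/13x=2 ⇒ x=2/(-3/13)=-8.6667
Confirm numerically:
  x=-7.990: |R|=0.96166 <1
  x=-7.356: |R|=0.92101 <1
  x=-7.038: |R|=0.89861 <1
  x=-4.284: |R|=0.61801 <1
  x=-9.038: |R|=1.01914 >1
  x=-8.956: |R|=1.01502 >1
  x=-8.844: |R|=1.00930 >1
Stable set (-8.6667, 0).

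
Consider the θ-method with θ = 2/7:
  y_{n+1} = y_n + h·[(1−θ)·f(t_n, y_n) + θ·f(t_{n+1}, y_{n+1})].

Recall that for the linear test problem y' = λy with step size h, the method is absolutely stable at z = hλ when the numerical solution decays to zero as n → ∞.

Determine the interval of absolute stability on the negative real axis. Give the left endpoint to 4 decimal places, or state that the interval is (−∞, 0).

Test eqn y'=λy, z=hλ:
  y_{n+1} = y_n + z·[5/7·y_n + 2/7·y_{n+1}] ⇒ (1 − 2/7z)y_{n+1} = (1 + 5/7z)y_n
  Hence R(z) = (1 + 5/7z)/(1 − 2/7z).

Find x<0 with |R(x)|<1.
x=-1.79: |R|=0.1843
R=−1: 1+5/7x = −1+2/7x ⇒ -3/7x=2 ⇒ x=2/(-3/7)=-4.6667
Confirm numerically:
  x=-4.384: |R|=0.94622 <1
  x=-4.095: |R|=0.88710 <1
  x=-2.023: |R|=0.28200 <1
  x=-5.076: |R|=1.07160 >1
  x=-4.882: |R|=1.03853 >1
  x=-4.712: |R|=1.00828 >1
So |R|<1 on (-4.6667, 0).

z∈(-4.6667,0).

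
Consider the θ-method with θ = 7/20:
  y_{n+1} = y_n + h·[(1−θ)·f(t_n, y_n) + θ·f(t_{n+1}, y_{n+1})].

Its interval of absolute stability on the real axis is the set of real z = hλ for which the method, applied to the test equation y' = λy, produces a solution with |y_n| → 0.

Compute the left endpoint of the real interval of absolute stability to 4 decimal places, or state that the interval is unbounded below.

Set f=λy, z=hλ:
  y_{n+1} = y_n + z·[13/20·y_n + 7/20·y_{n+1}] ⇒ (1 − 7/20z)y_{n+1} = (1 + 13/20z)y_n
  R(z) = (1 + 13/20z)/(1 − 7/20z).

Boundary: |R(x)|=1, x<0.
x=-0.67: |R|=0.4573
R=−1: 1+13/20x = −1+7/20x ⇒ -3/10x=2 ⇒ x=2/(-3/10)=-6.6667
Confirm numerically:
  x=-5.850: |R|=0.91961 <1
  x=-4.983: |R|=0.81593 <1
  x=-4.082: |R|=0.68073 <1
  x=-7.231: |R|=1.04795 >1
  x=-6.804: |R|=1.01218 >1
So |R|<1 on (-6.6667, 0).

left endpoint -6.6667.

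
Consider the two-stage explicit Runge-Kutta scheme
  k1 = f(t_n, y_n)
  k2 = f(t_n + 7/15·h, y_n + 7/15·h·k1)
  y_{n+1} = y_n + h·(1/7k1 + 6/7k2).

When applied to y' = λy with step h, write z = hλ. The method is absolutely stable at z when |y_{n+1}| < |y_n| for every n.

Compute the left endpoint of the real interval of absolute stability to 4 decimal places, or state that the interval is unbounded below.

Set f=λy, z=hλ:
  k1=λy_n ⇒ h·k1=z·y_n;  k2=λ(1+7/15z)y_n ⇒ h·k2=z(1+7/15z)y_n
  y_{n+1}/y_n = 1 + 1/7z + 6/7z(1+7/15z) = 1 + z + 2/5z²
  ⇒ R(z) = 1 + z + 2/5z².

Need |R(x)|<1, x<0.
x=-0.89: |R|=0.4268
R=1: x+2/5x²=0 ⇒ x=−5/2=-2.5000; min R=1−1/(4·2/5)=0.3750>−1
Confirm numerically:
  x=-2.450: |R|=0.95100 <1
  x=-2.021: |R|=0.61278 <1
  x=-1.796: |R|=0.49425 <1
  x=-3.030: |R|=1.64236 >1
  x=-2.928: |R|=1.50127 >1
So |R|<1 on (-2.5000, 0).

left endpoint -2.5000.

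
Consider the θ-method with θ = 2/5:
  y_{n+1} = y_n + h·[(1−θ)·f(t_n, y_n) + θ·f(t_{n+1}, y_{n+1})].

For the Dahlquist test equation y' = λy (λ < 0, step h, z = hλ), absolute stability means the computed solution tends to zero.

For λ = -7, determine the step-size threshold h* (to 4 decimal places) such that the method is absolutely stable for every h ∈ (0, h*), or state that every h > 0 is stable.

On y'=λy, z=hλ:
  y_{n+1} = y_n + z·[3/5·y_n + 2/5·y_{n+1}] ⇒ (1 − 2/5z)y_{n+1} = (1 + 3/5z)y_n
  ⇒ R(z) = (1 + 3/5z)/(1 − 2/5z).

Solve |R(x)|<1 on ℝ⁻.
x=-0.89: |R|=0.3437
R=−1: 1+3/5x = −1+2/5x ⇒ -1/5x=2 ⇒ x=2/(-1/5)=-10.0000
Confirm numerically:
  x=-9.320: |R|=0.97124 <1
  x=-9.042: |R|=0.95850 <1
  x=-5.962: |R|=0.76140 <1
  x=-5.263: |R|=0.69490 <1
  x=-10.220: |R|=1.00865 >1
  x=-10.056: |R|=1.00223 >1
Stable set (-10.0000, 0).

(-10.0000,0); λ=-7 ⇒ h* = (10)/7 = 1.4286.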